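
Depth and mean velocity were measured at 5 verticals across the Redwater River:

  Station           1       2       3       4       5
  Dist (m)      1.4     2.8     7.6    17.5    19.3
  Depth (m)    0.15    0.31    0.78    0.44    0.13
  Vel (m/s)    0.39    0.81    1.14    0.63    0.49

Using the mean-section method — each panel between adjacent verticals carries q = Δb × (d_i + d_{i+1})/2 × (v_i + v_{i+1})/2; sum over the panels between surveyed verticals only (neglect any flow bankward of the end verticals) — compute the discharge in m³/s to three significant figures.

8.38 m³/s

Panel 1-2: Δb = 1.4 m, d̄ = (0.15+0.31)/2 = 0.23, v̄ = (0.39+0.81)/2 = 0.6 → q = 1.4×0.23×0.6 = 0.1932 m³/s
Panel 2-3: Δb = 4.8 m, d̄ = (0.31+0.78)/2 = 0.545, v̄ = (0.81+1.14)/2 = 0.975 → q = 4.8×0.545×0.975 = 2.551 m³/s
Panel 3-4: Δb = 9.9 m, d̄ = (0.78+0.44)/2 = 0.61, v̄ = (1.14+0.63)/2 = 0.885 → q = 9.9×0.61×0.885 = 5.345 m³/s
Panel 4-5: Δb = 1.8 m, d̄ = (0.44+0.13)/2 = 0.285, v̄ = (0.63+0.49)/2 = 0.56 → q = 1.8×0.285×0.56 = 0.2873 m³/s
Q = Σ q = 8.376 m³/s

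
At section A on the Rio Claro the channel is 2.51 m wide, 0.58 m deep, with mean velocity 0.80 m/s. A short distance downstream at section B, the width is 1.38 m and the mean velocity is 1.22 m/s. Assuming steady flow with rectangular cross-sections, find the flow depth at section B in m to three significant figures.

0.692 m

Q = A₁V₁ = (2.51×0.58) × 0.80 = 1.165 m³/s
d₂ = Q/(b₂ V₂) = 1.165/(1.38×1.22) = 0.6918 m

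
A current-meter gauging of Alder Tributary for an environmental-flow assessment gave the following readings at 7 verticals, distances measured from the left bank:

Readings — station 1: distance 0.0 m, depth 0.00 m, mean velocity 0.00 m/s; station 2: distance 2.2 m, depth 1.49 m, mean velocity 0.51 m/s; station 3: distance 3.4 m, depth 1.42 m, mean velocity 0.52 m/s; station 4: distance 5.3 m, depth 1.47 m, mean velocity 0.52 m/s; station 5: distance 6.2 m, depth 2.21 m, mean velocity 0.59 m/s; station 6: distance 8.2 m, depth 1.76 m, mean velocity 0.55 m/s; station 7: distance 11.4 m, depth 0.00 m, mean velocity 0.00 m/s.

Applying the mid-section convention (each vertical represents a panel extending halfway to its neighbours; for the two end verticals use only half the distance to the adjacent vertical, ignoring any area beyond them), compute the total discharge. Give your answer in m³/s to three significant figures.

w_2 = (3.4 − 0.0)/2 = 1.7 m; q_2 = 0.51 × 1.49 × 1.7 = 1.292 m³/s
w_3 = (5.3 − 2.2)/2 = 1.55 m; q_3 = 0.52 × 1.42 × 1.55 = 1.145 m³/s
w_4 = (6.2 − 3.4)/2 = 1.4 m; q_4 = 0.52 × 1.47 × 1.4 = 1.070 m³/s
w_5 = (8.2 − 5.3)/2 = 1.45 m; q_5 = 0.59 × 2.21 × 1.45 = 1.891 m³/s
w_6 = (11.4 − 6.2)/2 = 2.6 m; q_6 = 0.55 × 1.76 × 2.6 = 2.517 m³/s
Stations 1, 7 contribute zero (depth or velocity is 0).
Q = Σ qᵢ = 7.914 m³/s

7.91 m³/s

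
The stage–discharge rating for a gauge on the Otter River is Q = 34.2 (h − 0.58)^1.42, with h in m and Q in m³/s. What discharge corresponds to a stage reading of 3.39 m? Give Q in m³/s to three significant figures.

148 m³/s

Q = 34.2 × (3.39 − 0.58)^1.42 = 34.2 × 2.81^1.42 = 148.3 m³/s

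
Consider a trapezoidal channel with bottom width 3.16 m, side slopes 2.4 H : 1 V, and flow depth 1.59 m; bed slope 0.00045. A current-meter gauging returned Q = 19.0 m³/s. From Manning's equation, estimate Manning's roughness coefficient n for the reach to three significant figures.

A = (b + z·y)·y = (3.16 + 2.4×1.59)×1.59 = 11.09 m²
P = b + 2y√(1+z²) = 3.16 + 2×1.59×√(1+2.4²) = 11.43 m
R = A/P = 11.09/11.43 = 0.9706 m
n = (1/Q)·A·R^(2/3)·S^(1/2) = (1/19.0) × 11.09 × 0.9803 × 0.02121 = 0.01214

0.0121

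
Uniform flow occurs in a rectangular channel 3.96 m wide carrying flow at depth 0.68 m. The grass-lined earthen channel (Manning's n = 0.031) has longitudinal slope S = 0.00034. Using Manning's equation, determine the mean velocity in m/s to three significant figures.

0.378 m/s

A = b·y = 3.96 × 0.68 = 2.693 m²
P = b + 2y = 3.96 + 2×0.68 = 5.320 m
R = A/P = 2.693/5.320 = 0.5062 m
Q = (1/n)·A·R^(2/3)·S^(1/2) = (1/0.031) × 2.693 × 0.5062^(2/3) × 0.00034^(1/2) = 1.017 m³/s
V = Q/A = 1.017/2.693 = 0.3778 m/s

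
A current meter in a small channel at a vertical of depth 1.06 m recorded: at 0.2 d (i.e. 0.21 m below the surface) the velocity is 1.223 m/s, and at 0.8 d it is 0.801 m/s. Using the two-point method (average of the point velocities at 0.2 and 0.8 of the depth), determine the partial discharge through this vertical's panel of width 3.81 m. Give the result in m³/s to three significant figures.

v̄ = (1.223 + 0.801) / 2 = 1.012 m/s
q = v̄ × d × w = 1.012 × 1.06 × 3.81 = 4.087 m³/s

4.09 m³/s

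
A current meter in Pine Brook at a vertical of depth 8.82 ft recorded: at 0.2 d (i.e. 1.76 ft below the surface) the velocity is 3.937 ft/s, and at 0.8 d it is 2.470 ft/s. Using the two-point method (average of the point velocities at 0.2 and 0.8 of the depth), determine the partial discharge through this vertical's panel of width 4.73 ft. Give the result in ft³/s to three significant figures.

v̄ = (3.937 + 2.470) / 2 = 3.204 ft/s
q = v̄ × d × w = 3.204 × 8.82 × 4.73 = 133.6 ft³/s

134 ft³/s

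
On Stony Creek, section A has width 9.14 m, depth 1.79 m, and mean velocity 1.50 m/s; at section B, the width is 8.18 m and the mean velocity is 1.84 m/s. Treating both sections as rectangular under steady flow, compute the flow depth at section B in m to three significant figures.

1.63 m

Q = A₁V₁ = (9.14×1.79) × 1.50 = 24.54 m³/s
d₂ = Q/(b₂ V₂) = 24.54/(8.18×1.84) = 1.630 m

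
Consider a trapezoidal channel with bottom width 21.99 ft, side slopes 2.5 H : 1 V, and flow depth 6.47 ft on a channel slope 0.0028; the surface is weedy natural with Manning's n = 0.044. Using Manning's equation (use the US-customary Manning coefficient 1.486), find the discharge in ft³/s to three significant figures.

A = (b + z·y)·y = (21.99 + 2.5×6.47)×6.47 = 246.9 ft²
P = b + 2y√(1+z²) = 21.99 + 2×6.47×√(1+2.5²) = 56.83 ft
R = A/P = 246.9/56.83 = 4.345 ft
Q = (1.486/n)·A·R^(2/3)·S^(1/2) = (1.486/0.044) × 246.9 × 4.345^(2/3) × 0.0028^(1/2) = 1175 ft³/s

1170 ft³/s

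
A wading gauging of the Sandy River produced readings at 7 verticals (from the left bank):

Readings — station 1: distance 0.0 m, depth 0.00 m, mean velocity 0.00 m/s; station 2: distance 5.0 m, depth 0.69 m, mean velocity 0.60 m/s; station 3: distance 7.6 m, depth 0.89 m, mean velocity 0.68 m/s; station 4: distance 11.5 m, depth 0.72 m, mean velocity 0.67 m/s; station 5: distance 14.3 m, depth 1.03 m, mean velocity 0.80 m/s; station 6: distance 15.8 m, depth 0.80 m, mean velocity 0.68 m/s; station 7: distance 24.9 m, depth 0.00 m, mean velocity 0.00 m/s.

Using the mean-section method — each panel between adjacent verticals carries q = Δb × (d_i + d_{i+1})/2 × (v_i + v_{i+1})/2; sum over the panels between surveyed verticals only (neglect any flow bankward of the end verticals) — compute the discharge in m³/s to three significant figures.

Panel 1-2: Δb = 5 m, d̄ = (0.00+0.69)/2 = 0.345, v̄ = (0.00+0.60)/2 = 0.3 → q = 5×0.345×0.3 = 0.5175 m³/s
Panel 2-3: Δb = 2.6 m, d̄ = (0.69+0.89)/2 = 0.79, v̄ = (0.60+0.68)/2 = 0.64 → q = 2.6×0.79×0.64 = 1.315 m³/s
Panel 3-4: Δb = 3.9 m, d̄ = (0.89+0.72)/2 = 0.805, v̄ = (0.68+0.67)/2 = 0.675 → q = 3.9×0.805×0.675 = 2.119 m³/s
Panel 4-5: Δb = 2.8 m, d̄ = (0.72+1.03)/2 = 0.875, v̄ = (0.67+0.80)/2 = 0.735 → q = 2.8×0.875×0.735 = 1.801 m³/s
Panel 5-6: Δb = 1.5 m, d̄ = (1.03+0.80)/2 = 0.915, v̄ = (0.80+0.68)/2 = 0.74 → q = 1.5×0.915×0.74 = 1.016 m³/s
Panel 6-7: Δb = 9.1 m, d̄ = (0.80+0.00)/2 = 0.4, v̄ = (0.68+0.00)/2 = 0.34 → q = 9.1×0.4×0.34 = 1.238 m³/s
Q = Σ q = 8.005 m³/s

8.01 m³/s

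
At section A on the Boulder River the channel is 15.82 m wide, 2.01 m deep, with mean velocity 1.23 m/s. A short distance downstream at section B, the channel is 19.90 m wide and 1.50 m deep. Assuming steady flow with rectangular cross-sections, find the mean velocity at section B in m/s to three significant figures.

1.31 m/s

Q = A₁V₁ = (15.82×2.01) × 1.23 = 39.11 m³/s
A₂ = 19.90 × 1.50 = 29.85 m²
V₂ = Q/A₂ = 39.11/29.85 = 1.310 m/s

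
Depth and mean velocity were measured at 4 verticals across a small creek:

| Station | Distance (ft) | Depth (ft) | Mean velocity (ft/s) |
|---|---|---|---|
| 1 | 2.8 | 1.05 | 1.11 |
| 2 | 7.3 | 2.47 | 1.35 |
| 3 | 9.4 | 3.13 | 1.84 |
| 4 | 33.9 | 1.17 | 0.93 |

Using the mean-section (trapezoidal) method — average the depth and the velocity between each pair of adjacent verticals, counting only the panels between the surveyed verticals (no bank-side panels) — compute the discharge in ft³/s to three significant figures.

Panel 1-2: Δb = 4.5 ft, d̄ = (1.05+2.47)/2 = 1.76, v̄ = (1.11+1.35)/2 = 1.23 → q = 4.5×1.76×1.23 = 9.742 ft³/s
Panel 2-3: Δb = 2.1 ft, d̄ = (2.47+3.13)/2 = 2.8, v̄ = (1.35+1.84)/2 = 1.595 → q = 2.1×2.8×1.595 = 9.379 ft³/s
Panel 3-4: Δb = 24.5 ft, d̄ = (3.13+1.17)/2 = 2.15, v̄ = (1.84+0.93)/2 = 1.385 → q = 24.5×2.15×1.385 = 72.95 ft³/s
Q = Σ q = 92.08 ft³/s

92.1 ft³/s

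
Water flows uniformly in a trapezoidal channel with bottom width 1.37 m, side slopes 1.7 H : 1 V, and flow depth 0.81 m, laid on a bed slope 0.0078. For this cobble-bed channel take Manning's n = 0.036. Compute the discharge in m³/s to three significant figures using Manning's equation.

A = (b + z·y)·y = (1.37 + 1.7×0.81)×0.81 = 2.225 m²
P = b + 2y√(1+z²) = 1.37 + 2×0.81×√(1+1.7²) = 4.565 m
R = A/P = 2.225/4.565 = 0.4874 m
Q = (1/n)·A·R^(2/3)·S^(1/2) = (1/0.036) × 2.225 × 0.4874^(2/3) × 0.0078^(1/2) = 3.381 m³/s

3.38 m³/s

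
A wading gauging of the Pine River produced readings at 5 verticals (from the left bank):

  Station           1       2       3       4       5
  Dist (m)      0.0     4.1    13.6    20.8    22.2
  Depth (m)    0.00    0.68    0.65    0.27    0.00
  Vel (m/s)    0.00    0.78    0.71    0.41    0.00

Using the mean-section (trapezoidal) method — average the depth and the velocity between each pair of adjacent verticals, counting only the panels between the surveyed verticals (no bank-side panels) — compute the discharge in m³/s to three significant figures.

Panel 1-2: Δb = 4.1 m, d̄ = (0.00+0.68)/2 = 0.34, v̄ = (0.00+0.78)/2 = 0.39 → q = 4.1×0.34×0.39 = 0.5437 m³/s
Panel 2-3: Δb = 9.5 m, d̄ = (0.68+0.65)/2 = 0.665, v̄ = (0.78+0.71)/2 = 0.745 → q = 9.5×0.665×0.745 = 4.707 m³/s
Panel 3-4: Δb = 7.2 m, d̄ = (0.65+0.27)/2 = 0.46, v̄ = (0.71+0.41)/2 = 0.56 → q = 7.2×0.46×0.56 = 1.855 m³/s
Panel 4-5: Δb = 1.4 m, d̄ = (0.27+0.00)/2 = 0.135, v̄ = (0.41+0.00)/2 = 0.205 → q = 1.4×0.135×0.205 = 0.03875 m³/s
Q = Σ q = 7.144 m³/s

7.14 m³/s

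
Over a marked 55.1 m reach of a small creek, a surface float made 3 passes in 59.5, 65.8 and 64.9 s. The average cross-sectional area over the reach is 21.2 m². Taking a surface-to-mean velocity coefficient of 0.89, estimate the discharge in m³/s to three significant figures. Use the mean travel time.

16.4 m³/s

t̄ = (59.5 + 65.8 + 64.9) / 3 = 63.4 s
v_surface = L / t̄ = 55.1 / 63.4 = 0.8691 m/s
v_mean = 0.89 × 0.8691 = 0.7735 m/s
Q = A × v_mean = 21.2 × 0.7735 = 16.40 m³/s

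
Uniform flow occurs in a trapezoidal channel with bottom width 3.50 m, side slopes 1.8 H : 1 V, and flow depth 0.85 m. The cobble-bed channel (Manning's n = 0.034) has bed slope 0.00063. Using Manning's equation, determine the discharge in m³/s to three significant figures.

2.27 m³/s

A = (b + z·y)·y = (3.50 + 1.8×0.85)×0.85 = 4.276 m²
P = b + 2y√(1+z²) = 3.50 + 2×0.85×√(1+1.8²) = 7.001 m
R = A/P = 4.276/7.001 = 0.6107 m
Q = (1/n)·A·R^(2/3)·S^(1/2) = (1/0.034) × 4.276 × 0.6107^(2/3) × 0.00063^(1/2) = 2.272 m³/s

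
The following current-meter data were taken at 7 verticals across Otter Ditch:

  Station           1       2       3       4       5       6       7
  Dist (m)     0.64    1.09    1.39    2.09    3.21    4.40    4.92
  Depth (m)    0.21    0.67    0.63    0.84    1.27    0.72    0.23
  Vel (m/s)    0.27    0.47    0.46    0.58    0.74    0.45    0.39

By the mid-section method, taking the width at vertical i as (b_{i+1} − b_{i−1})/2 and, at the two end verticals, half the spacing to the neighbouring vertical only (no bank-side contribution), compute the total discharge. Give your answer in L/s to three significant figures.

w_1 = (1.09 − 0.64)/2 = 0.225 m; q_1 = 0.27 × 0.21 × 0.225 = 0.01276 m³/s
w_2 = (1.39 − 0.64)/2 = 0.375 m; q_2 = 0.47 × 0.67 × 0.375 = 0.1181 m³/s
w_3 = (2.09 − 1.09)/2 = 0.5 m; q_3 = 0.46 × 0.63 × 0.5 = 0.1449 m³/s
w_4 = (3.21 − 1.39)/2 = 0.91 m; q_4 = 0.58 × 0.84 × 0.91 = 0.4434 m³/s
w_5 = (4.40 − 2.09)/2 = 1.155 m; q_5 = 0.74 × 1.27 × 1.155 = 1.085 m³/s
w_6 = (4.92 − 3.21)/2 = 0.855 m; q_6 = 0.45 × 0.72 × 0.855 = 0.2770 m³/s
w_7 = (4.92 − 4.40)/2 = 0.26 m; q_7 = 0.39 × 0.23 × 0.26 = 0.02332 m³/s
Q = Σ qᵢ = 2.105 m³/s
= 2.105 × 1000 = 2105 L/s

2100 L/s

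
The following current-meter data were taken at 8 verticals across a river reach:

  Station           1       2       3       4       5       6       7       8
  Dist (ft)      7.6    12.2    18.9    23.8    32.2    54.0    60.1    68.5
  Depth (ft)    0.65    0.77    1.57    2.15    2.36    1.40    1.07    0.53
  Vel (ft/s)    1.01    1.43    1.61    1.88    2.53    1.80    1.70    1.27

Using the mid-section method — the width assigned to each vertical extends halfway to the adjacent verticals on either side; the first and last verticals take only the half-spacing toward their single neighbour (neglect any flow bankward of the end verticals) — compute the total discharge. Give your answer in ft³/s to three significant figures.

191 ft³/s

w_1 = (12.2 − 7.6)/2 = 2.3 ft; q_1 = 1.01 × 0.65 × 2.3 = 1.510 ft³/s
w_2 = (18.9 − 7.6)/2 = 5.65 ft; q_2 = 1.43 × 0.77 × 5.65 = 6.221 ft³/s
w_3 = (23.8 − 12.2)/2 = 5.8 ft; q_3 = 1.61 × 1.57 × 5.8 = 14.66 ft³/s
w_4 = (32.2 − 18.9)/2 = 6.65 ft; q_4 = 1.88 × 2.15 × 6.65 = 26.88 ft³/s
w_5 = (54.0 − 23.8)/2 = 15.1 ft; q_5 = 2.53 × 2.36 × 15.1 = 90.16 ft³/s
w_6 = (60.1 − 32.2)/2 = 13.95 ft; q_6 = 1.80 × 1.40 × 13.95 = 35.15 ft³/s
w_7 = (68.5 − 54.0)/2 = 7.25 ft; q_7 = 1.70 × 1.07 × 7.25 = 13.19 ft³/s
w_8 = (68.5 − 60.1)/2 = 4.2 ft; q_8 = 1.27 × 0.53 × 4.2 = 2.827 ft³/s
Q = Σ qᵢ = 190.6 ft³/s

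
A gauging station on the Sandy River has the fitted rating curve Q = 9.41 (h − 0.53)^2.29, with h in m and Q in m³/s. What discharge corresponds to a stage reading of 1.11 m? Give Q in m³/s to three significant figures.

2.70 m³/s

Q = 9.41 × (1.11 − 0.53)^2.29 = 9.41 × 0.58^2.29 = 2.703 m³/s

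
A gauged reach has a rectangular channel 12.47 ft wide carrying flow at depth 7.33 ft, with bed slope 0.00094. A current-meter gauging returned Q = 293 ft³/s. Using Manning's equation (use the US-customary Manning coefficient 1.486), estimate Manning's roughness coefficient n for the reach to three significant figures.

0.0319

A = b·y = 12.47 × 7.33 = 91.41 ft²
P = b + 2y = 12.47 + 2×7.33 = 27.13 ft
R = A/P = 91.41/27.13 = 3.369 ft
n = (1.486/Q)·A·R^(2/3)·S^(1/2) = (1.486/293) × 91.41 × 2.247 × 0.03066 = 0.03194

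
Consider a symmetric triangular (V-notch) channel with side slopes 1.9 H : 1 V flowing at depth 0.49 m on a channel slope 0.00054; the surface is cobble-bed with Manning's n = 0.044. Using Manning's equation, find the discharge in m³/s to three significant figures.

A = z·y² = 1.9×0.49² = 0.4562 m²
P = 2y√(1+z²) = 2×0.49×√(1+1.9²) = 2.104 m
R = A/P = 0.4562/2.104 = 0.2168 m
Q = (1/n)·A·R^(2/3)·S^(1/2) = (1/0.044) × 0.4562 × 0.2168^(2/3) × 0.00054^(1/2) = 0.08695 m³/s

0.0869 m³/s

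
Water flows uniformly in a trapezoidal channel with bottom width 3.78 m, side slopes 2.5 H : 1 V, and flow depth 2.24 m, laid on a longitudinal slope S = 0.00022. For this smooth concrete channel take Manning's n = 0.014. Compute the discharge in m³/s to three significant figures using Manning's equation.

26.9 m³/s

A = (b + z·y)·y = (3.78 + 2.5×2.24)×2.24 = 21.01 m²
P = b + 2y√(1+z²) = 3.78 + 2×2.24×√(1+2.5²) = 15.84 m
R = A/P = 21.01/15.84 = 1.326 m
Q = (1/n)·A·R^(2/3)·S^(1/2) = (1/0.014) × 21.01 × 1.326^(2/3) × 0.00022^(1/2) = 26.87 m³/s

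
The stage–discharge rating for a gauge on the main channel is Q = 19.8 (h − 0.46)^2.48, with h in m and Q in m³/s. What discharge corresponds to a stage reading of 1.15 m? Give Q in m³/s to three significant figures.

Q = 19.8 × (1.15 − 0.46)^2.48 = 19.8 × 0.69^2.48 = 7.889 m³/s

7.89 m³/s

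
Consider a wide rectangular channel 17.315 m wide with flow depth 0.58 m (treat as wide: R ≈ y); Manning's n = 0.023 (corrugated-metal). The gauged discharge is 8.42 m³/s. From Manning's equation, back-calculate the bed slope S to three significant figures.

0.000769

A = b·y = 17.315 × 0.58 = 10.04 m²
Wide channel: R ≈ y = 0.58 m
S = (Q·n / (1·A·R^(2/3)))² = (8.42×0.023 / (1×10.04×0.6955))² = 0.0007688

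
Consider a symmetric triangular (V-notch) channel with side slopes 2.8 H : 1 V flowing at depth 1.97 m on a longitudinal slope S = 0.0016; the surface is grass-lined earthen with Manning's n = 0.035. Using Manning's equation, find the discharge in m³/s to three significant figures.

A = z·y² = 2.8×1.97² = 10.87 m²
P = 2y√(1+z²) = 2×1.97×√(1+2.8²) = 11.71 m
R = A/P = 10.87/11.71 = 0.9276 m
Q = (1/n)·A·R^(2/3)·S^(1/2) = (1/0.035) × 10.87 × 0.9276^(2/3) × 0.0016^(1/2) = 11.81 m³/s

11.8 m³/s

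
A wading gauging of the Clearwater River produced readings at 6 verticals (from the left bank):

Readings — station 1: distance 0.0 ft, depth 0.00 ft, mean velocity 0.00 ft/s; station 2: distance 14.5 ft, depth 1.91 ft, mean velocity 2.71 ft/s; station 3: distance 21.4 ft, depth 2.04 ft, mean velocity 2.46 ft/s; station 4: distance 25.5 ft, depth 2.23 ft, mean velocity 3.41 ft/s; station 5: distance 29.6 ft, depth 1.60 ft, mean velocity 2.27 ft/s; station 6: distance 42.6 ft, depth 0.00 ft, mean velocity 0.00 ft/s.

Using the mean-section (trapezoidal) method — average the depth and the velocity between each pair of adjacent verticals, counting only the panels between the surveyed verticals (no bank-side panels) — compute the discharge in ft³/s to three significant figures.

114 ft³/s

Panel 1-2: Δb = 14.5 ft, d̄ = (0.00+1.91)/2 = 0.955, v̄ = (0.00+2.71)/2 = 1.355 → q = 14.5×0.955×1.355 = 18.76 ft³/s
Panel 2-3: Δb = 6.9 ft, d̄ = (1.91+2.04)/2 = 1.975, v̄ = (2.71+2.46)/2 = 2.585 → q = 6.9×1.975×2.585 = 35.23 ft³/s
Panel 3-4: Δb = 4.1 ft, d̄ = (2.04+2.23)/2 = 2.135, v̄ = (2.46+3.41)/2 = 2.935 → q = 4.1×2.135×2.935 = 25.69 ft³/s
Panel 4-5: Δb = 4.1 ft, d̄ = (2.23+1.60)/2 = 1.915, v̄ = (3.41+2.27)/2 = 2.84 → q = 4.1×1.915×2.84 = 22.30 ft³/s
Panel 5-6: Δb = 13 ft, d̄ = (1.60+0.00)/2 = 0.8, v̄ = (2.27+0.00)/2 = 1.135 → q = 13×0.8×1.135 = 11.80 ft³/s
Q = Σ q = 113.8 ft³/s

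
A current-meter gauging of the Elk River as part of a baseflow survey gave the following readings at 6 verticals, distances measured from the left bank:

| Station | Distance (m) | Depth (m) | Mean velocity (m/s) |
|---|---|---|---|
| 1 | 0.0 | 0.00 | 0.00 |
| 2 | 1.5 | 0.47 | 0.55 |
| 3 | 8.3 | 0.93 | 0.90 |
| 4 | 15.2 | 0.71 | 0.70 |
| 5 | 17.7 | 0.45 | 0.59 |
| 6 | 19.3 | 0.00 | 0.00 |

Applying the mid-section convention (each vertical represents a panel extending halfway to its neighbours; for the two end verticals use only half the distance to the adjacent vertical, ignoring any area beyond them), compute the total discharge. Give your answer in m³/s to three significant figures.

w_2 = (8.3 − 0.0)/2 = 4.15 m; q_2 = 0.55 × 0.47 × 4.15 = 1.073 m³/s
w_3 = (15.2 − 1.5)/2 = 6.85 m; q_3 = 0.90 × 0.93 × 6.85 = 5.733 m³/s
w_4 = (17.7 − 8.3)/2 = 4.7 m; q_4 = 0.70 × 0.71 × 4.7 = 2.336 m³/s
w_5 = (19.3 − 15.2)/2 = 2.05 m; q_5 = 0.59 × 0.45 × 2.05 = 0.5443 m³/s
Stations 1, 6 contribute zero (depth or velocity is 0).
Q = Σ qᵢ = 9.686 m³/s

9.69 m³/s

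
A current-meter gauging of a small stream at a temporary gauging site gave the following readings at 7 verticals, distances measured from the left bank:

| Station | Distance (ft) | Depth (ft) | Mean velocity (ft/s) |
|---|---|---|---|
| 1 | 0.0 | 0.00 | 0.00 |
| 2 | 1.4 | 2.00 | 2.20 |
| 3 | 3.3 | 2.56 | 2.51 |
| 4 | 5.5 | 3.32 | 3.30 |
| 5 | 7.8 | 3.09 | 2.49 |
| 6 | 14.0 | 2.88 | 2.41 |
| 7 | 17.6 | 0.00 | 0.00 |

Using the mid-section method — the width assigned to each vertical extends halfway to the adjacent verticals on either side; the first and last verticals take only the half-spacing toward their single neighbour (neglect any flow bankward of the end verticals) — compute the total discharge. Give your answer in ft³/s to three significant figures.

112 ft³/s

w_2 = (3.3 − 0.0)/2 = 1.65 ft; q_2 = 2.20 × 2.00 × 1.65 = 7.260 ft³/s
w_3 = (5.5 − 1.4)/2 = 2.05 ft; q_3 = 2.51 × 2.56 × 2.05 = 13.17 ft³/s
w_4 = (7.8 − 3.3)/2 = 2.25 ft; q_4 = 3.30 × 3.32 × 2.25 = 24.65 ft³/s
w_5 = (14.0 − 5.5)/2 = 4.25 ft; q_5 = 2.49 × 3.09 × 4.25 = 32.70 ft³/s
w_6 = (17.6 − 7.8)/2 = 4.9 ft; q_6 = 2.41 × 2.88 × 4.9 = 34.01 ft³/s
Stations 1, 7 contribute zero (depth or velocity is 0).
Q = Σ qᵢ = 111.8 ft³/s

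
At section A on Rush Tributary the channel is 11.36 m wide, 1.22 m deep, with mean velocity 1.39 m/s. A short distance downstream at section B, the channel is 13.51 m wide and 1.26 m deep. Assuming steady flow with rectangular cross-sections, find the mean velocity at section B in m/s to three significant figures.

1.13 m/s

Q = A₁V₁ = (11.36×1.22) × 1.39 = 19.26 m³/s
A₂ = 13.51 × 1.26 = 17.02 m²
V₂ = Q/A₂ = 19.26/17.02 = 1.132 m/s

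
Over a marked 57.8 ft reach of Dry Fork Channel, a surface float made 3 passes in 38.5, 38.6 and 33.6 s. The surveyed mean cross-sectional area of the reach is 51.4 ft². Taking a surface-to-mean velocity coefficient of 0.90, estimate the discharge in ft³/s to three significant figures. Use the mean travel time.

72.5 ft³/s

t̄ = (38.5 + 38.6 + 33.6) / 3 = 36.9 s
v_surface = L / t̄ = 57.8 / 36.9 = 1.566 ft/s
v_mean = 0.90 × 1.566 = 1.410 ft/s
Q = A × v_mean = 51.4 × 1.410 = 72.46 ft³/s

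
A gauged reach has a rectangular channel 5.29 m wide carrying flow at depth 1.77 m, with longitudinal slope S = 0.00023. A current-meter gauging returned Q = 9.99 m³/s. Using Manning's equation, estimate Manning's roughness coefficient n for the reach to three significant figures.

A = b·y = 5.29 × 1.77 = 9.363 m²
P = b + 2y = 5.29 + 2×1.77 = 8.830 m
R = A/P = 9.363/8.830 = 1.060 m
n = (1/Q)·A·R^(2/3)·S^(1/2) = (1/9.99) × 9.363 × 1.040 × 0.01517 = 0.01478

0.0148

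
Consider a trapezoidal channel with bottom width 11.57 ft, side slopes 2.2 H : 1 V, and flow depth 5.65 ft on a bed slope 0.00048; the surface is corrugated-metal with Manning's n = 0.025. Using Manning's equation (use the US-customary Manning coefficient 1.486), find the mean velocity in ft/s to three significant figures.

3.00 ft/s

A = (b + z·y)·y = (11.57 + 2.2×5.65)×5.65 = 135.6 ft²
P = b + 2y√(1+z²) = 11.57 + 2×5.65×√(1+2.2²) = 38.88 ft
R = A/P = 135.6/38.88 = 3.488 ft
Q = (1.486/n)·A·R^(2/3)·S^(1/2) = (1.486/0.025) × 135.6 × 3.488^(2/3) × 0.00048^(1/2) = 406.1 ft³/s
V = Q/A = 406.1/135.6 = 2.995 ft/s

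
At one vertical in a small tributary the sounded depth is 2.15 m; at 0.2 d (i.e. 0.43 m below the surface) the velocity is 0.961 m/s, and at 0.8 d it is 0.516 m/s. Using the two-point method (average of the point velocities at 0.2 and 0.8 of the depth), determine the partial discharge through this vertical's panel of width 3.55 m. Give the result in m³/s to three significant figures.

v̄ = (0.961 + 0.516) / 2 = 0.7385 m/s
q = v̄ × d × w = 0.7385 × 2.15 × 3.55 = 5.637 m³/s

5.64 m³/s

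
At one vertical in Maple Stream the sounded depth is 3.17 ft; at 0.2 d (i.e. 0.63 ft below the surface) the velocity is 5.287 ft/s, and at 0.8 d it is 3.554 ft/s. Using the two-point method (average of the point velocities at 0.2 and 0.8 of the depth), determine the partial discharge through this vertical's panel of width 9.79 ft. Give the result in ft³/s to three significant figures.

v̄ = (5.287 + 3.554) / 2 = 4.421 ft/s
q = v̄ × d × w = 4.421 × 3.17 × 9.79 = 137.2 ft³/s

137 ft³/s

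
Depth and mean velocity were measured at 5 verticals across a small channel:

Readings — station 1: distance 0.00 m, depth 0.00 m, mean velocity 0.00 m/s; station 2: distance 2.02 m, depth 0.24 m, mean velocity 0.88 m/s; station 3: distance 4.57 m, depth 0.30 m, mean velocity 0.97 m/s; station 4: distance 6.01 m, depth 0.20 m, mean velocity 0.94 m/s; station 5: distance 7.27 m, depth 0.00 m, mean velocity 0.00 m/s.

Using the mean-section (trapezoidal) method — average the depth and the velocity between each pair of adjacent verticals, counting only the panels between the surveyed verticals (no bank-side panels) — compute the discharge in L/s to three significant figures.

1150 L/s

Panel 1-2: Δb = 2.02 m, d̄ = (0.00+0.24)/2 = 0.12, v̄ = (0.00+0.88)/2 = 0.44 → q = 2.02×0.12×0.44 = 0.1067 m³/s
Panel 2-3: Δb = 2.55 m, d̄ = (0.24+0.30)/2 = 0.27, v̄ = (0.88+0.97)/2 = 0.925 → q = 2.55×0.27×0.925 = 0.6369 m³/s
Panel 3-4: Δb = 1.44 m, d̄ = (0.30+0.20)/2 = 0.25, v̄ = (0.97+0.94)/2 = 0.955 → q = 1.44×0.25×0.955 = 0.3438 m³/s
Panel 4-5: Δb = 1.26 m, d̄ = (0.20+0.00)/2 = 0.1, v̄ = (0.94+0.00)/2 = 0.47 → q = 1.26×0.1×0.47 = 0.05922 m³/s
Q = Σ q = 1.147 m³/s
= 1.147 × 1000 = 1147 L/s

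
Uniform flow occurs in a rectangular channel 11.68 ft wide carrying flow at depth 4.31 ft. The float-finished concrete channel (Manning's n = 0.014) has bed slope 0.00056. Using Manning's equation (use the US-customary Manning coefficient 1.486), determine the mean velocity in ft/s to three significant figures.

4.60 ft/s

A = b·y = 11.68 × 4.31 = 50.34 ft²
P = b + 2y = 11.68 + 2×4.31 = 20.30 ft
R = A/P = 50.34/20.30 = 2.480 ft
Q = (1.486/n)·A·R^(2/3)·S^(1/2) = (1.486/0.014) × 50.34 × 2.480^(2/3) × 0.00056^(1/2) = 231.7 ft³/s
V = Q/A = 231.7/50.34 = 4.602 ft/s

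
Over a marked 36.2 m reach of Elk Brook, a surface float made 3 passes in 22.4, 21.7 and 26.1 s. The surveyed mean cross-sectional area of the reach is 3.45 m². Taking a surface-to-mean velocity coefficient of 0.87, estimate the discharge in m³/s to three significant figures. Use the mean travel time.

4.64 m³/s

t̄ = (22.4 + 21.7 + 26.1) / 3 = 23.4 s
v_surface = L / t̄ = 36.2 / 23.4 = 1.547 m/s
v_mean = 0.87 × 1.547 = 1.346 m/s
Q = A × v_mean = 3.45 × 1.346 = 4.643 m³/s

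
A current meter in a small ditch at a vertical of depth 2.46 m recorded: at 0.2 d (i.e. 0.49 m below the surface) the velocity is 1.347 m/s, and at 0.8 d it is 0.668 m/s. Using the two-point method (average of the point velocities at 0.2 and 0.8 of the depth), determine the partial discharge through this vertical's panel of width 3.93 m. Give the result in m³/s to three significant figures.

v̄ = (1.347 + 0.668) / 2 = 1.008 m/s
q = v̄ × d × w = 1.008 × 2.46 × 3.93 = 9.740 m³/s

9.74 m³/s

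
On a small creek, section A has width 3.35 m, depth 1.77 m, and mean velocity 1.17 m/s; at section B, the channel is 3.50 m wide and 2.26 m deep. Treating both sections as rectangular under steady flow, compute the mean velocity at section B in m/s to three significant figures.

Q = A₁V₁ = (3.35×1.77) × 1.17 = 6.938 m³/s
A₂ = 3.50 × 2.26 = 7.910 m²
V₂ = Q/A₂ = 6.938/7.910 = 0.8771 m/s

0.877 m/s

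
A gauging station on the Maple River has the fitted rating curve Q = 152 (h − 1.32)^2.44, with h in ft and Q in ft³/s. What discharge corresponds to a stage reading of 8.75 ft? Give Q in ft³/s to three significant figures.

20300 ft³/s

Q = 152 × (8.75 − 1.32)^2.44 = 152 × 7.43^2.44 = 20280 ft³/s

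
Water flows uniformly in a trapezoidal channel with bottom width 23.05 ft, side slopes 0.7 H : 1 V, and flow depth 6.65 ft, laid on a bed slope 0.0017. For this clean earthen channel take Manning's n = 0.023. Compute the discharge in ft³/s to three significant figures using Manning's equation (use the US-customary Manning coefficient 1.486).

1380 ft³/s

A = (b + z·y)·y = (23.05 + 0.7×6.65)×6.65 = 184.2 ft²
P = b + 2y√(1+z²) = 23.05 + 2×6.65×√(1+0.7²) = 39.28 ft
R = A/P = 184.2/39.28 = 4.690 ft
Q = (1.486/n)·A·R^(2/3)·S^(1/2) = (1.486/0.023) × 184.2 × 4.690^(2/3) × 0.0017^(1/2) = 1375 ft³/s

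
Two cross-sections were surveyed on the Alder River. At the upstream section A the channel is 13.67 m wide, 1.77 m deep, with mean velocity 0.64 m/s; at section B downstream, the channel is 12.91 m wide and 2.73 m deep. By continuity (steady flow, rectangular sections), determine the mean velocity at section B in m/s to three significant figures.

Q = A₁V₁ = (13.67×1.77) × 0.64 = 15.49 m³/s
A₂ = 12.91 × 2.73 = 35.24 m²
V₂ = Q/A₂ = 15.49/35.24 = 0.4394 m/s

0.439 m/s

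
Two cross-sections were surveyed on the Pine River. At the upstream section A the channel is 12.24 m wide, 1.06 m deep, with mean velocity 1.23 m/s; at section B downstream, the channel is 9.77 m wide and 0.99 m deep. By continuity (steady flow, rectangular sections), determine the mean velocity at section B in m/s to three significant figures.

Q = A₁V₁ = (12.24×1.06) × 1.23 = 15.96 m³/s
A₂ = 9.77 × 0.99 = 9.672 m²
V₂ = Q/A₂ = 15.96/9.672 = 1.650 m/s

1.65 m/s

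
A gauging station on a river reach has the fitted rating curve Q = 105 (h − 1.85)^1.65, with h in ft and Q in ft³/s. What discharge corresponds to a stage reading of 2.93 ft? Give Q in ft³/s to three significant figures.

Q = 105 × (2.93 − 1.85)^1.65 = 105 × 1.08^1.65 = 119.2 ft³/s

119 ft³/s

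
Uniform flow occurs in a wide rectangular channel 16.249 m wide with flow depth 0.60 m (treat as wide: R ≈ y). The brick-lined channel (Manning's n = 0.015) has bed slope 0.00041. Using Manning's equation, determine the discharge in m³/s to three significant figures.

9.36 m³/s

A = b·y = 16.249 × 0.60 = 9.749 m²
Wide channel: R ≈ y = 0.60 m
Q = (1/n)·A·R^(2/3)·S^(1/2) = (1/0.015) × 9.749 × 0.6000^(2/3) × 0.00041^(1/2) = 9.362 m³/s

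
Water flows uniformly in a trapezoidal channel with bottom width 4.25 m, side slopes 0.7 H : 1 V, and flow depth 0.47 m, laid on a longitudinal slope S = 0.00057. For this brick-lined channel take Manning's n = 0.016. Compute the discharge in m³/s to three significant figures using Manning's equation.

A = (b + z·y)·y = (4.25 + 0.7×0.47)×0.47 = 2.152 m²
P = b + 2y√(1+z²) = 4.25 + 2×0.47×√(1+0.7²) = 5.397 m
R = A/P = 2.152/5.397 = 0.3987 m
Q = (1/n)·A·R^(2/3)·S^(1/2) = (1/0.016) × 2.152 × 0.3987^(2/3) × 0.00057^(1/2) = 1.740 m³/s

1.74 m³/s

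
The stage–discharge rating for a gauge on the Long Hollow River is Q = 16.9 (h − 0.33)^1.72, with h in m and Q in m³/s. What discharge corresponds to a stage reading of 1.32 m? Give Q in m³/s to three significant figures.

Q = 16.9 × (1.32 − 0.33)^1.72 = 16.9 × 0.99^1.72 = 16.61 m³/s

16.6 m³/s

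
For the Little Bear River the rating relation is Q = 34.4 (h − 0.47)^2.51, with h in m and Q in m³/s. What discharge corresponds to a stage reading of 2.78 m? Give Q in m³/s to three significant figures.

281 m³/s

Q = 34.4 × (2.78 − 0.47)^2.51 = 34.4 × 2.31^2.51 = 281.3 m³/s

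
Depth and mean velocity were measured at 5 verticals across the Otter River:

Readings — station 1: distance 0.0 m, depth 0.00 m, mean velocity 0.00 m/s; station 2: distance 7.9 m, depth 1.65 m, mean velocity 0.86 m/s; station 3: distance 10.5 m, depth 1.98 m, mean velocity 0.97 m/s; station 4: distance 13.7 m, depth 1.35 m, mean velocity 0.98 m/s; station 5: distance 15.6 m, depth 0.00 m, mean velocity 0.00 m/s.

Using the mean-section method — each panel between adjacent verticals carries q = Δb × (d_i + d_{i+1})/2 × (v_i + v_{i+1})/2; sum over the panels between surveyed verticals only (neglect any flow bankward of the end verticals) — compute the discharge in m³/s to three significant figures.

12.9 m³/s

Panel 1-2: Δb = 7.9 m, d̄ = (0.00+1.65)/2 = 0.825, v̄ = (0.00+0.86)/2 = 0.43 → q = 7.9×0.825×0.43 = 2.803 m³/s
Panel 2-3: Δb = 2.6 m, d̄ = (1.65+1.98)/2 = 1.815, v̄ = (0.86+0.97)/2 = 0.915 → q = 2.6×1.815×0.915 = 4.318 m³/s
Panel 3-4: Δb = 3.2 m, d̄ = (1.98+1.35)/2 = 1.665, v̄ = (0.97+0.98)/2 = 0.975 → q = 3.2×1.665×0.975 = 5.195 m³/s
Panel 4-5: Δb = 1.9 m, d̄ = (1.35+0.00)/2 = 0.675, v̄ = (0.98+0.00)/2 = 0.49 → q = 1.9×0.675×0.49 = 0.6284 m³/s
Q = Σ q = 12.94 m³/s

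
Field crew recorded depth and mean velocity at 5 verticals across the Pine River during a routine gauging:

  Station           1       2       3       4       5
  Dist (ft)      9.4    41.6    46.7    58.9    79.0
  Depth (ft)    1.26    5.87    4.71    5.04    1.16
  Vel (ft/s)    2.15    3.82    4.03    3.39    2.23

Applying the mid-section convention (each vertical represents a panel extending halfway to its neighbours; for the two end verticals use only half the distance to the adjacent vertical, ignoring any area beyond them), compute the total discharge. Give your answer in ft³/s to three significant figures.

w_1 = (41.6 − 9.4)/2 = 16.1 ft; q_1 = 2.15 × 1.26 × 16.1 = 43.61 ft³/s
w_2 = (46.7 − 9.4)/2 = 18.65 ft; q_2 = 3.82 × 5.87 × 18.65 = 418.2 ft³/s
w_3 = (58.9 − 41.6)/2 = 8.65 ft; q_3 = 4.03 × 4.71 × 8.65 = 164.2 ft³/s
w_4 = (79.0 − 46.7)/2 = 16.15 ft; q_4 = 3.39 × 5.04 × 16.15 = 275.9 ft³/s
w_5 = (79.0 − 58.9)/2 = 10.05 ft; q_5 = 2.23 × 1.16 × 10.05 = 26.00 ft³/s
Q = Σ qᵢ = 927.9 ft³/s

928 ft³/s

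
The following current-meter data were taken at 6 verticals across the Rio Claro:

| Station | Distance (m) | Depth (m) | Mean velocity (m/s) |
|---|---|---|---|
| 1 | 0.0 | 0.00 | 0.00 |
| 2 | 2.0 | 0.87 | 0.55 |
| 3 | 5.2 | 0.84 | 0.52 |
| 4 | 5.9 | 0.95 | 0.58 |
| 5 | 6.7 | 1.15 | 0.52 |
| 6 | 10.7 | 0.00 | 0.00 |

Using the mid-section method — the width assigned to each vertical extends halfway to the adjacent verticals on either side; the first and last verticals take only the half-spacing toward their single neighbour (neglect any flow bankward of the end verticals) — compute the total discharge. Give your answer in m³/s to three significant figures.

w_2 = (5.2 − 0.0)/2 = 2.6 m; q_2 = 0.55 × 0.87 × 2.6 = 1.244 m³/s
w_3 = (5.9 − 2.0)/2 = 1.95 m; q_3 = 0.52 × 0.84 × 1.95 = 0.8518 m³/s
w_4 = (6.7 − 5.2)/2 = 0.75 m; q_4 = 0.58 × 0.95 × 0.75 = 0.4133 m³/s
w_5 = (10.7 − 5.9)/2 = 2.4 m; q_5 = 0.52 × 1.15 × 2.4 = 1.435 m³/s
Stations 1, 6 contribute zero (depth or velocity is 0).
Q = Σ qᵢ = 3.944 m³/s

3.94 m³/s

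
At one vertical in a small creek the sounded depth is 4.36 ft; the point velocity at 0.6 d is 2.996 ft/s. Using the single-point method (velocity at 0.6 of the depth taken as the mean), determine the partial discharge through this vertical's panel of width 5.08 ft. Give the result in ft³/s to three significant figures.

v̄ = v₀.₆ = 2.996 ft/s
q = v̄ × d × w = 2.996 × 4.36 × 5.08 = 66.36 ft³/s

66.4 ft³/s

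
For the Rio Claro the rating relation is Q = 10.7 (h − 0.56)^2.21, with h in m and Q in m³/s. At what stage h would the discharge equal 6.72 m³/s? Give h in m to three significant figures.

1.37 m

h − h₀ = (Q/C)^(1/b) = (6.72/10.7)^(1/2.21) = 0.8102 m
h = 0.56 + 0.8102 = 1.370 m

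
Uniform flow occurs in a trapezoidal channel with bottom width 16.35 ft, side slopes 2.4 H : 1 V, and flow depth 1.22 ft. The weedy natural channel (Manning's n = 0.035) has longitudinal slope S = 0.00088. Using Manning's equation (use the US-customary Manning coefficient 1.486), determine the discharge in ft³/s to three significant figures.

A = (b + z·y)·y = (16.35 + 2.4×1.22)×1.22 = 23.52 ft²
P = b + 2y√(1+z²) = 16.35 + 2×1.22×√(1+2.4²) = 22.69 ft
R = A/P = 23.52/22.69 = 1.036 ft
Q = (1.486/n)·A·R^(2/3)·S^(1/2) = (1.486/0.035) × 23.52 × 1.036^(2/3) × 0.00088^(1/2) = 30.34 ft³/s

30.3 ft³/s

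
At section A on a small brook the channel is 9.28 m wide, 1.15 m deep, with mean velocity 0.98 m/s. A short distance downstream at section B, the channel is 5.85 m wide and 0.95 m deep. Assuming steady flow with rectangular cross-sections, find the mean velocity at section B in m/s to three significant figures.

1.88 m/s

Q = A₁V₁ = (9.28×1.15) × 0.98 = 10.46 m³/s
A₂ = 5.85 × 0.95 = 5.558 m²
V₂ = Q/A₂ = 10.46/5.558 = 1.882 m/s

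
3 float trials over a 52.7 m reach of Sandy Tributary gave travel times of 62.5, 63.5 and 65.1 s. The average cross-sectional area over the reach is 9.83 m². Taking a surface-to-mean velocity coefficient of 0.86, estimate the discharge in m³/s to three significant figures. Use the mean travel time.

6.99 m³/s

t̄ = (62.5 + 63.5 + 65.1) / 3 = 63.7 s
v_surface = L / t̄ = 52.7 / 63.7 = 0.8273 m/s
v_mean = 0.86 × 0.8273 = 0.7115 m/s
Q = A × v_mean = 9.83 × 0.7115 = 6.994 m³/s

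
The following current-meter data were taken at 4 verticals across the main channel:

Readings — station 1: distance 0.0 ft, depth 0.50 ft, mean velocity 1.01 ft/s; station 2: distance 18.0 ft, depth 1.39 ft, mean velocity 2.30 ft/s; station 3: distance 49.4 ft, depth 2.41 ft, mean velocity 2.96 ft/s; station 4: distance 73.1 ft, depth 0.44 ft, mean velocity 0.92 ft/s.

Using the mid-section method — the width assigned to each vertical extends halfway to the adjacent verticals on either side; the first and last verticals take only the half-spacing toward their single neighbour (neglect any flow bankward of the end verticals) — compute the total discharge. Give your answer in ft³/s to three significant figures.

285 ft³/s

w_1 = (18.0 − 0.0)/2 = 9 ft; q_1 = 1.01 × 0.50 × 9 = 4.545 ft³/s
w_2 = (49.4 − 0.0)/2 = 24.7 ft; q_2 = 2.30 × 1.39 × 24.7 = 78.97 ft³/s
w_3 = (73.1 − 18.0)/2 = 27.55 ft; q_3 = 2.96 × 2.41 × 27.55 = 196.5 ft³/s
w_4 = (73.1 − 49.4)/2 = 11.85 ft; q_4 = 0.92 × 0.44 × 11.85 = 4.797 ft³/s
Q = Σ qᵢ = 284.8 ft³/s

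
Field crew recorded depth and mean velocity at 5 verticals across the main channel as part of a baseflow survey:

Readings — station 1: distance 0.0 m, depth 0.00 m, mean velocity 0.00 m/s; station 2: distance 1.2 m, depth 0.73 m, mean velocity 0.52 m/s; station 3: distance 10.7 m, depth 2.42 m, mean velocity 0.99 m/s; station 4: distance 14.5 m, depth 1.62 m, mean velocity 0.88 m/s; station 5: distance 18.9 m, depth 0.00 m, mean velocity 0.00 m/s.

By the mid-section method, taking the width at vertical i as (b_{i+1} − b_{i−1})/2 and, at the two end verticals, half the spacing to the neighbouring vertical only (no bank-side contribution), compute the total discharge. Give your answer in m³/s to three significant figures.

w_2 = (10.7 − 0.0)/2 = 5.35 m; q_2 = 0.52 × 0.73 × 5.35 = 2.031 m³/s
w_3 = (14.5 − 1.2)/2 = 6.65 m; q_3 = 0.99 × 2.42 × 6.65 = 15.93 m³/s
w_4 = (18.9 − 10.7)/2 = 4.1 m; q_4 = 0.88 × 1.62 × 4.1 = 5.845 m³/s
Stations 1, 5 contribute zero (depth or velocity is 0).
Q = Σ qᵢ = 23.81 m³/s

23.8 m³/s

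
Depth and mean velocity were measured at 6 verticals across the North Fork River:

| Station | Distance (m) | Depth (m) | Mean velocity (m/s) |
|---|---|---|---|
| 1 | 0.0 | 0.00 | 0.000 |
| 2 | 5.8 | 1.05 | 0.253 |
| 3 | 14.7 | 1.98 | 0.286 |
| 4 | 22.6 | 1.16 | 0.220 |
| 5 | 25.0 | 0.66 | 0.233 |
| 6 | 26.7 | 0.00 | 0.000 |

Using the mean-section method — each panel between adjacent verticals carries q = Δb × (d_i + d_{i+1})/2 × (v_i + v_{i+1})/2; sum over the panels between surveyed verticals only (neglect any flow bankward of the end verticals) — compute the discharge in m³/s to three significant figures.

Panel 1-2: Δb = 5.8 m, d̄ = (0.00+1.05)/2 = 0.525, v̄ = (0.000+0.253)/2 = 0.1265 → q = 5.8×0.525×0.1265 = 0.3852 m³/s
Panel 2-3: Δb = 8.9 m, d̄ = (1.05+1.98)/2 = 1.515, v̄ = (0.253+0.286)/2 = 0.2695 → q = 8.9×1.515×0.2695 = 3.634 m³/s
Panel 3-4: Δb = 7.9 m, d̄ = (1.98+1.16)/2 = 1.57, v̄ = (0.286+0.220)/2 = 0.253 → q = 7.9×1.57×0.253 = 3.138 m³/s
Panel 4-5: Δb = 2.4 m, d̄ = (1.16+0.66)/2 = 0.91, v̄ = (0.220+0.233)/2 = 0.2265 → q = 2.4×0.91×0.2265 = 0.4947 m³/s
Panel 5-6: Δb = 1.7 m, d̄ = (0.66+0.00)/2 = 0.33, v̄ = (0.233+0.000)/2 = 0.1165 → q = 1.7×0.33×0.1165 = 0.06536 m³/s
Q = Σ q = 7.717 m³/s

7.72 m³/s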